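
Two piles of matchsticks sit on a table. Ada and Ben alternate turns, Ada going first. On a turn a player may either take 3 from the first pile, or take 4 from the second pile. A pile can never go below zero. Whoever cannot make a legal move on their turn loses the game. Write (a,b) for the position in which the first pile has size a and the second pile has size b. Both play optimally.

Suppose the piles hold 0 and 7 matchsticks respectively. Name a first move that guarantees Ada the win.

Move to (0,3).

Classify positions by backward induction: terminal positions (no move available) are L. From any other position, the mover wins iff some move reaches an L.
No move ever increases a pile, so every position that can arise here has a ≤ 0 and b ≤ 7; it is enough to label the cells with 0 ≤ a ≤ 0 and 0 ≤ b ≤ 7.
Every move lowers a or b (never raises either), so fill the grid row by row in increasing a, and left to right within a row: each cell's successors are then already labelled.
      b=0  b=1  b=2  b=3  b=4  b=5  b=6  b=7
a=0:    L    L    L    L    W    W    W    W
Cells with no legal move (terminal, hence L): (0,0), (0,1), (0,2), (0,3).
Every other cell has at least one move into one of the L cells above, so it is W.
From (0,7), the L positions reachable in one move are: (0,3).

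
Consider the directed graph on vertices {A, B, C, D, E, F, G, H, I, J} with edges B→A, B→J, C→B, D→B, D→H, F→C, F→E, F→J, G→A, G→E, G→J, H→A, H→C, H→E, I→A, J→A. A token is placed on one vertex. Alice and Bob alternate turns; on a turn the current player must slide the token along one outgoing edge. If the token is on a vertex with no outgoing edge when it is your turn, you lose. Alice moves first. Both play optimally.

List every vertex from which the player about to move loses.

Label each position W (a win for the player to move) or L (a loss). A position with no legal move is L; any other position is W exactly when some move reaches an L, and L when every move reaches a W.
Every edge goes from a vertex to one that appears earlier in the order A, E, J, G, B, C, F, I, H, D, so processing vertices in that order labels each vertex after all of its successors.
A: no outgoing edge → L
E: no outgoing edge → L
J: reaches L-position A → W
G: reaches L-position E → W
B: reaches L-position A → W
C: only reaches B(W), which is W → L
F: reaches L-position C → W
I: reaches L-position A → W
H: reaches L-position C → W
D: only reaches H(W), B(W), all W → L
Reading off the rows marked L gives the requested list; there are 4 such vertices.

A, C, D, E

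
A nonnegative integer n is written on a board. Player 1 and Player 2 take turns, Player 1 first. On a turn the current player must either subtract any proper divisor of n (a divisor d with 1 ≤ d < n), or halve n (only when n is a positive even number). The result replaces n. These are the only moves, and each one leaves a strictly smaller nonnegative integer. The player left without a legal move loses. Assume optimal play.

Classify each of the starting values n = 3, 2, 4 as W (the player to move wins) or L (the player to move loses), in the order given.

3: L, 2: W, 4: W

Positions with no move are L. A position that does have a move is losing for the player to move precisely when every available move leads to a winning position for the opponent. Fill in the labels:
n=0: no move → L
n=1: no move → L
n=2: can move to 1, which is L ⇒ W
n=3: the only move is to 2(W), a W ⇒ L
n=4: can move to 3, which is L ⇒ W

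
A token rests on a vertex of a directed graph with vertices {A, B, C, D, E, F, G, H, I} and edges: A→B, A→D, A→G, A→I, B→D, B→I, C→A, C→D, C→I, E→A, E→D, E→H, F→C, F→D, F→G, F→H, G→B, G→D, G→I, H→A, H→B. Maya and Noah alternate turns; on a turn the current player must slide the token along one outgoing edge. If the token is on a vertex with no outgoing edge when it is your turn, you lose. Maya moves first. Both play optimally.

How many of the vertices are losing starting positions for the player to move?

Compute win/loss labels from the base case upward. A position with no move is L. Any other position is W if it can reach an L in one move, else L.
Every edge goes from a vertex to one that appears earlier in the order D, I, B, G, A, C, H, E, F, so processing vertices in that order labels each vertex after all of its successors.
D: no outgoing edge → L
I: no outgoing edge → L
B: can move to I, which is L ⇒ W
G: can move to I, which is L ⇒ W
A: can move to I, which is L ⇒ W
C: can move to I, which is L ⇒ W
H: moves to A(W), B(W); every one is W ⇒ L
E: can move to H, which is L ⇒ W
F: can move to H, which is L ⇒ W
The L vertices are D, H, I; that is 3 in all.

3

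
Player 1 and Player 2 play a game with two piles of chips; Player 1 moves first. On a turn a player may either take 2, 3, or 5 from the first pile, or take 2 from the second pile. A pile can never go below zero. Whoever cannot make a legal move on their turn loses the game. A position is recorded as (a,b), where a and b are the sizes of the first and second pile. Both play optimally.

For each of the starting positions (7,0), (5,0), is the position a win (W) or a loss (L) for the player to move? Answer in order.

Use the standard recursion: the mover loses at a terminal position; elsewhere, the mover wins exactly when some move hands the opponent an L position.
No move ever increases a pile, so every position that can arise here has a ≤ 7 and b ≤ 0; it is enough to label the cells with 0 ≤ a ≤ 7 and 0 ≤ b ≤ 0.
Every move lowers a or b (never raises either), so fill the grid row by row in increasing a, and left to right within a row: each cell's successors are then already labelled.
      b=0
a=0:    L
a=1:    L
a=2:    W
a=3:    W
a=4:    W
a=5:    W
a=6:    W
a=7:    L
Cells with no legal move (terminal, hence L): (0,0), (1,0).
The remaining L cells, each justified by listing all of its moves:
(7,0): →(5,0)(W), (4,0)(W), (2,0)(W) — all W, so L
Every other cell has at least one move into one of the L cells above, so it is W.
(7,0): one of the L cells justified above, so L
(5,0): the move to (0,0) reaches an L cell, so W

(7,0): L, (5,0): W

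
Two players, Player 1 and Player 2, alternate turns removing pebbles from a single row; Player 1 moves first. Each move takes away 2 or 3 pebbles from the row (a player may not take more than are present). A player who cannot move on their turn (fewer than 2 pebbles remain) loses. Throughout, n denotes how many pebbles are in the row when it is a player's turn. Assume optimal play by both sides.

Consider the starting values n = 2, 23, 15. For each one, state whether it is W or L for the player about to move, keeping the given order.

Compute win/loss labels from the base case upward. A position with no move is L. Any other position is W if it can reach an L in one move, else L.
n=0: no move → L
n=1: no move → L
n=2: →0(L), so W
n=3: →1(L), so W
n=4: →1(L), so W
n=5: →3(W), 2(W) — all W, so L
n=6: →4(W), 3(W) — all W, so L
n=7: →5(L), so W
n=8: →6(L), so W
n=9: →6(L), so W
n=10: →8(W), 7(W) — all W, so L
n=11: →9(W), 8(W) — all W, so L
n=12: →10(L), so W
n=13: →11(L), so W
n=14: →11(L), so W
n=15: →13(W), 12(W) — all W, so L
n=16: →14(W), 13(W) — all W, so L
n=17: →15(L), so W
n=18: →16(L), so W
n=19: →16(L), so W
n=20: →18(W), 17(W) — all W, so L
n=21: →19(W), 18(W) — all W, so L
n=22: →20(L), so W
n=23: →21(L), so W

2: W, 23: W, 15: L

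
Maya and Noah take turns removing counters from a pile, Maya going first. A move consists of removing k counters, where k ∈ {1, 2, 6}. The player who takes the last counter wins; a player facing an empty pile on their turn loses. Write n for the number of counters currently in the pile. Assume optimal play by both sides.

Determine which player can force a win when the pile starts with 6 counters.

Maya wins.

Compute win/loss labels from the base case upward. A position with no move is L. Any other position is W if it can reach an L in one move, else L.
n=0: no move → L
n=1: W (go to 0, an L position)
n=2: W (go to 0, an L position)
n=3: L (options 2(W), 1(W) are all W)
n=4: W (go to 3, an L position)
n=5: W (go to 3, an L position)
n=6: W (go to 0, an L position)
The starting position 6 is W: Maya should remove 6, leaving 0, handing over an L position.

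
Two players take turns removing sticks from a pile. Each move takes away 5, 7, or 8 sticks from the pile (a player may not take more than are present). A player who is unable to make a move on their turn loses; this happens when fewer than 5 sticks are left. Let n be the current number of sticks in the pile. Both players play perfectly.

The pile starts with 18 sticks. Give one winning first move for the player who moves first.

Remove 5, leaving 13.

Classify positions by backward induction: terminal positions (no move available) are L. From any other position, the mover wins iff some move reaches an L.
n=0: no move → L
n=1: no move → L
n=2: no move → L
n=3: no move → L
n=4: no move → L
n=5: reaches L-position 0 → W
n=6: reaches L-position 1 → W
n=7: reaches L-position 2 → W
n=8: reaches L-position 3 → W
n=9: reaches L-position 4 → W
n=10: reaches L-position 3 → W
n=11: reaches L-position 4 → W
n=12: reaches L-position 4 → W
n=13: only reaches 8(W), 6(W), 5(W), all W → L
n=14: only reaches 9(W), 7(W), 6(W), all W → L
n=15: only reaches 10(W), 8(W), 7(W), all W → L
n=16: only reaches 11(W), 9(W), 8(W), all W → L
n=17: only reaches 12(W), 10(W), 9(W), all W → L
n=18: reaches L-position 13 → W
From 18, the L positions reachable in one move are: 13.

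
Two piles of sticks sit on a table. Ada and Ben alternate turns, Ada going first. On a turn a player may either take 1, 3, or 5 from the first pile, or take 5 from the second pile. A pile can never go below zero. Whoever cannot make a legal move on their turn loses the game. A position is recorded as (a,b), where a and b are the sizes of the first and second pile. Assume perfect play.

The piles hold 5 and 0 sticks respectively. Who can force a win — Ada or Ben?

Ada wins.

Compute win/loss labels from the base case upward. A position with no move is L. Any other position is W if it can reach an L in one move, else L.
No move ever increases a pile, so every position that can arise here has a ≤ 5 and b ≤ 0; it is enough to label the cells with 0 ≤ a ≤ 5 and 0 ≤ b ≤ 0.
Every move lowers a or b (never raises either), so fill the grid row by row in increasing a, and left to right within a row: each cell's successors are then already labelled.
      b=0
a=0:    L
a=1:    W
a=2:    L
a=3:    W
a=4:    L
a=5:    W
Cells with no legal move (terminal, hence L): (0,0).
The remaining L cells, each justified by listing all of its moves:
(2,0): →(1,0)(W) only, which is W, so L
(4,0): →(3,0)(W), (1,0)(W) — all W, so L
Every other cell has at least one move into one of the L cells above, so it is W.
The starting position (5,0) is W: Ada should move to (4,0), handing over an L position.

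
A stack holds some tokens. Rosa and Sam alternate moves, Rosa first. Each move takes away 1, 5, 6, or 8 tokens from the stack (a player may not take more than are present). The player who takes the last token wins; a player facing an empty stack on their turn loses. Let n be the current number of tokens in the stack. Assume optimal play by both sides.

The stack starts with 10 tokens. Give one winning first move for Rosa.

Remove 6, leaving 4.

Label each position W (a win for the player to move) or L (a loss). A position with no legal move is L; any other position is W exactly when some move reaches an L, and L when every move reaches a W.
n=0: no move → L
n=1: W (go to 0, an L position)
n=2: L (sole option 1(W) is W)
n=3: W (go to 2, an L position)
n=4: L (sole option 3(W) is W)
n=5: W (go to 4, an L position)
n=6: W (go to 0, an L position)
n=7: W (go to 2, an L position)
n=8: W (go to 2, an L position)
n=9: W (go to 4, an L position)
n=10: W (go to 4, an L position)
From 10, the L positions reachable in one move are: 4, 2. Any move reaching one of these is winning.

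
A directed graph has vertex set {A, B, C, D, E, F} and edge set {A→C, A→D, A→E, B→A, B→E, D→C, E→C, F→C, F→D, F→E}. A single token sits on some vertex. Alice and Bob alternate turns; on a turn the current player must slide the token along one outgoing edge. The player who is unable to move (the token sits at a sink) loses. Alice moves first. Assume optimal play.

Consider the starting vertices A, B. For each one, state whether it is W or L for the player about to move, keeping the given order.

A: W, B: L

Label each position W (a win for the player to move) or L (a loss). A position with no legal move is L; any other position is W exactly when some move reaches an L, and L when every move reaches a W.
Every edge goes from a vertex to one that appears earlier in the order C, E, D, A, F, B, so processing vertices in that order labels each vertex after all of its successors.
C: no outgoing edge → L
E: W (go to C, an L position)
D: W (go to C, an L position)
A: W (go to C, an L position)
F: W (go to C, an L position)
B: L (options A(W), E(W) are all W)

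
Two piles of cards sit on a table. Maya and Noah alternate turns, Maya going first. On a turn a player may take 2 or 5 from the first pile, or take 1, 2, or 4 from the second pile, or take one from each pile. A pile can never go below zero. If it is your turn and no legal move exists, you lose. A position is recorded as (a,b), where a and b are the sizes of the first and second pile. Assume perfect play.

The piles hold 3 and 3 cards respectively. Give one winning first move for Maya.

Move to (1,3).

Build the W/L table. Terminal = L. A non-terminal position is W if it has a move to some L; otherwise it is L.
No move ever increases a pile, so every position that can arise here has a ≤ 3 and b ≤ 3; it is enough to label the cells with 0 ≤ a ≤ 3 and 0 ≤ b ≤ 3.
Every move lowers a or b (never raises either), so fill the grid row by row in increasing a, and left to right within a row: each cell's successors are then already labelled.
      b=0  b=1  b=2  b=3
a=0:    L    W    W    L
a=1:    L    W    W    L
a=2:    W    W    L    W
a=3:    W    L    W    W
Cells with no legal move (terminal, hence L): (0,0), (1,0).
The remaining L cells, each justified by listing all of its moves:
(0,3): L (options (0,2)(W), (0,1)(W) are all W)
(1,3): L (options (1,2)(W), (1,1)(W), (0,2)(W) are all W)
(2,2): L (options (0,2)(W), (2,1)(W), (2,0)(W), (1,1)(W) are all W)
(3,1): L (options (1,1)(W), (3,0)(W), (2,0)(W) are all W)
Every other cell has at least one move into one of the L cells above, so it is W.
From (3,3), the L positions reachable in one move are: (1,3), (3,1), (2,2). Any move reaching one of these is winning.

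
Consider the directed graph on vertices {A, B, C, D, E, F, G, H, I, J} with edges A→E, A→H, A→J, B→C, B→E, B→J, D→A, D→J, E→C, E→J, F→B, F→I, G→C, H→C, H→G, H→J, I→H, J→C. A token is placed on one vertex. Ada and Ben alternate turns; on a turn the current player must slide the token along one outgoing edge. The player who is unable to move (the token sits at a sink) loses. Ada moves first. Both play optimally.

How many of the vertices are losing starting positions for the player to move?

3

Classify positions by backward induction: terminal positions (no move available) are L. From any other position, the mover wins iff some move reaches an L.
Every edge goes from a vertex to one that appears earlier in the order C, J, G, H, I, E, B, F, A, D, so processing vertices in that order labels each vertex after all of its successors.
C: no outgoing edge → L
J: W (go to C, an L position)
G: W (go to C, an L position)
H: W (go to C, an L position)
I: L (sole option H(W) is W)
E: W (go to C, an L position)
B: W (go to C, an L position)
F: W (go to I, an L position)
A: L (options E(W), H(W), J(W) are all W)
D: W (go to A, an L position)
The L vertices are A, C, I; that is 3 in all.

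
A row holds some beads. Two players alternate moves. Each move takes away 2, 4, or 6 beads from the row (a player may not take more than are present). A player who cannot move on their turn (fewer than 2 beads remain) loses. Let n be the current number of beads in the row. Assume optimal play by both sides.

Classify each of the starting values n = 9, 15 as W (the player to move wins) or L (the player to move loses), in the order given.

Label each position W (a win for the player to move) or L (a loss). A position with no legal move is L; any other position is W exactly when some move reaches an L, and L when every move reaches a W.
n=0: no move → L
n=1: no move → L
n=2: W (go to 0, an L position)
n=3: W (go to 1, an L position)
n=4: W (go to 0, an L position)
n=5: W (go to 1, an L position)
n=6: W (go to 0, an L position)
n=7: W (go to 1, an L position)
n=8: L (options 6(W), 4(W), 2(W) are all W)
n=9: L (options 7(W), 5(W), 3(W) are all W)
n=10: W (go to 8, an L position)
n=11: W (go to 9, an L position)
n=12: W (go to 8, an L position)
n=13: W (go to 9, an L position)
n=14: W (go to 8, an L position)
n=15: W (go to 9, an L position)

9: L, 15: W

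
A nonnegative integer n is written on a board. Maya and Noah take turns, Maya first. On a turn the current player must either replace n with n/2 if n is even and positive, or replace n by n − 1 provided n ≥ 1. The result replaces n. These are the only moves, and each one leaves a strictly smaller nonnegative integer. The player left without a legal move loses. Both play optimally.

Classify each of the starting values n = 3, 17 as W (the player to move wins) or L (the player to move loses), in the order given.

Positions with no move are L. A position that does have a move is losing for the player to move precisely when every available move leads to a winning position for the opponent. Fill in the labels:
n=0: no move → L
n=1: →0(L), so W
n=2: →1(W) only, which is W, so L
n=3: →2(L), so W
n=4: →2(L), so W
n=5: →4(W) only, which is W, so L
n=6: →5(L), so W
n=7: →6(W) only, which is W, so L
n=8: →7(L), so W
n=9: →8(W) only, which is W, so L
n=10: →5(L), so W
n=11: →10(W) only, which is W, so L
n=12: →11(L), so W
n=13: →12(W) only, which is W, so L
n=14: →7(L), so W
n=15: →14(W) only, which is W, so L
n=16: →15(L), so W
n=17: →16(W) only, which is W, so L

3: W, 17: L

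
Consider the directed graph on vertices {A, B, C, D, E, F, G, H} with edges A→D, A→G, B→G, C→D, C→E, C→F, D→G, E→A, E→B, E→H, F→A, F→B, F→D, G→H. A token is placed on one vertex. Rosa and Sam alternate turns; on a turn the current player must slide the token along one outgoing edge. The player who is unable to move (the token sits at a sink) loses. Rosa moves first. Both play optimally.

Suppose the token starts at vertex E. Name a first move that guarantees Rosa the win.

Move to B.

Use the standard recursion: the mover loses at a terminal position; elsewhere, the mover wins exactly when some move hands the opponent an L position.
Every edge goes from a vertex to one that appears earlier in the order H, G, D, B, A, E, F, C, so processing vertices in that order labels each vertex after all of its successors.
H: no outgoing edge → L
G: →H(L), so W
D: →G(W) only, which is W, so L
B: →G(W) only, which is W, so L
A: →D(L), so W
E: →B(L), so W
F: →B(L), so W
C: →D(L), so W
From E, the L positions reachable in one move are: B, H. Any move reaching one of these is winning.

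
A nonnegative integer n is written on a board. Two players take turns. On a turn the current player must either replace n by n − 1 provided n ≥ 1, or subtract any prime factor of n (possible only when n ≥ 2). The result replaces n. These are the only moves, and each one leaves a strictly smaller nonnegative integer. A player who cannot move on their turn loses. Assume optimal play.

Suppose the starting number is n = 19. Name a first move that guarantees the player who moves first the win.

Move to 0.

Classify positions by backward induction: terminal positions (no move available) are L. From any other position, the mover wins iff some move reaches an L.
n=0: no move → L
n=1: can move to 0, which is L ⇒ W
n=2: can move to 0, which is L ⇒ W
n=3: can move to 0, which is L ⇒ W
n=4: moves to 2(W), 3(W); every one is W ⇒ L
n=5: can move to 0, which is L ⇒ W
n=6: can move to 4, which is L ⇒ W
n=7: can move to 0, which is L ⇒ W
n=8: moves to 6(W), 7(W); every one is W ⇒ L
n=9: can move to 8, which is L ⇒ W
n=10: can move to 8, which is L ⇒ W
n=11: can move to 0, which is L ⇒ W
n=12: moves to 9(W), 10(W), 11(W); every one is W ⇒ L
n=13: can move to 0, which is L ⇒ W
n=14: can move to 12, which is L ⇒ W
n=15: can move to 12, which is L ⇒ W
n=16: moves to 14(W), 15(W); every one is W ⇒ L
n=17: can move to 0, which is L ⇒ W
n=18: can move to 16, which is L ⇒ W
n=19: can move to 0, which is L ⇒ W
From 19, the L positions reachable in one move are: 0.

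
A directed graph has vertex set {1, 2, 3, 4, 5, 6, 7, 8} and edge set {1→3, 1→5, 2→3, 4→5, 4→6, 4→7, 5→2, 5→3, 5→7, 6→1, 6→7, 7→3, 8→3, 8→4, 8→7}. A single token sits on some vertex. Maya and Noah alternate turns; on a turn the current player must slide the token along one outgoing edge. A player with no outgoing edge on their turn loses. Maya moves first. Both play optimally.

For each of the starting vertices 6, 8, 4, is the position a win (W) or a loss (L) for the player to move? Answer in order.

Classify positions by backward induction: terminal positions (no move available) are L. From any other position, the mover wins iff some move reaches an L.
Every edge goes from a vertex to one that appears earlier in the order 3, 2, 7, 5, 1, 6, 4, 8, so processing vertices in that order labels each vertex after all of its successors.
3: no outgoing edge → L
2: can move to 3, which is L ⇒ W
7: can move to 3, which is L ⇒ W
5: can move to 3, which is L ⇒ W
1: can move to 3, which is L ⇒ W
6: moves to 1(W), 7(W); every one is W ⇒ L
4: can move to 6, which is L ⇒ W
8: can move to 3, which is L ⇒ W

6: L, 8: W, 4: W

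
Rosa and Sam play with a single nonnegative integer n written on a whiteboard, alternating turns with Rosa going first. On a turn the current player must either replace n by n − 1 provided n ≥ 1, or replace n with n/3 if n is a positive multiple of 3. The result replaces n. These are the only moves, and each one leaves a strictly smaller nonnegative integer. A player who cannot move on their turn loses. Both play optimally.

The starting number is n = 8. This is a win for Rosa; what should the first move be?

Use the standard recursion: the mover loses at a terminal position; elsewhere, the mover wins exactly when some move hands the opponent an L position.
n=0: no move → L
n=1: W (go to 0, an L position)
n=2: L (sole option 1(W) is W)
n=3: W (go to 2, an L position)
n=4: L (sole option 3(W) is W)
n=5: W (go to 4, an L position)
n=6: W (go to 2, an L position)
n=7: L (sole option 6(W) is W)
n=8: W (go to 7, an L position)
From 8, the L positions reachable in one move are: 7.

Move to 7.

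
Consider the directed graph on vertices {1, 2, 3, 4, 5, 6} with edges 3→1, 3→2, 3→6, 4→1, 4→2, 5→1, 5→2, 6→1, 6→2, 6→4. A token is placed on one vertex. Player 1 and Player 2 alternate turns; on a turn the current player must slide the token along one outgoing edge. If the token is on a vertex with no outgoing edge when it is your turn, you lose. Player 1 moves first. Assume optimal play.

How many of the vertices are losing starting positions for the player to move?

2

Build the W/L table. Terminal = L. A non-terminal position is W if it has a move to some L; otherwise it is L.
Every edge goes from a vertex to one that appears earlier in the order 2, 1, 4, 6, 3, 5, so processing vertices in that order labels each vertex after all of its successors.
2: no outgoing edge → L
1: no outgoing edge → L
4: can move to 1, which is L ⇒ W
6: can move to 1, which is L ⇒ W
3: can move to 1, which is L ⇒ W
5: can move to 1, which is L ⇒ W
The L vertices are 1, 2; that is 2 in all.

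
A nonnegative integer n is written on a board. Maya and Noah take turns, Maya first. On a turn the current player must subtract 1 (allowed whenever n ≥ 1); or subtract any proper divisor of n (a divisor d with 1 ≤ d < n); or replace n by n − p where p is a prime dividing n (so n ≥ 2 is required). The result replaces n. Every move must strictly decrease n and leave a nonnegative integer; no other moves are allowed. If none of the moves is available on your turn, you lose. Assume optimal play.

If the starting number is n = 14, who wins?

Label each position W (a win for the player to move) or L (a loss). A position with no legal move is L; any other position is W exactly when some move reaches an L, and L when every move reaches a W.
n=0: no move → L
n=1: can move to 0, which is L ⇒ W
n=2: can move to 0, which is L ⇒ W
n=3: can move to 0, which is L ⇒ W
n=4: moves to 2(W), 3(W); every one is W ⇒ L
n=5: can move to 0, which is L ⇒ W
n=6: can move to 4, which is L ⇒ W
n=7: can move to 0, which is L ⇒ W
n=8: can move to 4, which is L ⇒ W
n=9: moves to 6(W), 8(W); every one is W ⇒ L
n=10: can move to 9, which is L ⇒ W
n=11: can move to 0, which is L ⇒ W
n=12: can move to 9, which is L ⇒ W
n=13: can move to 0, which is L ⇒ W
n=14: moves to 7(W), 12(W), 13(W); every one is W ⇒ L
The starting position 14 is L: whatever Maya does, the opponent receives a W position.

Noah wins.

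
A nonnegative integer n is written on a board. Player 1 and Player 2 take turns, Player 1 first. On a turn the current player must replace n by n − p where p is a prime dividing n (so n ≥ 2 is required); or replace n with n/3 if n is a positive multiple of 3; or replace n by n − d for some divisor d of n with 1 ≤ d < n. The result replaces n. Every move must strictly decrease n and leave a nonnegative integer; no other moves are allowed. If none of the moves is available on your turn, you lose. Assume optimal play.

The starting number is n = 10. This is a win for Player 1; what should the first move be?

Move to 9.

Label each position W (a win for the player to move) or L (a loss). A position with no legal move is L; any other position is W exactly when some move reaches an L, and L when every move reaches a W.
n=0: no move → L
n=1: no move → L
n=2: →0(L), so W
n=3: →0(L), so W
n=4: →2(W), 3(W) — all W, so L
n=5: →0(L), so W
n=6: →4(L), so W
n=7: →0(L), so W
n=8: →4(L), so W
n=9: →3(W), 6(W), 8(W) — all W, so L
n=10: →9(L), so W
From 10, the L positions reachable in one move are: 9.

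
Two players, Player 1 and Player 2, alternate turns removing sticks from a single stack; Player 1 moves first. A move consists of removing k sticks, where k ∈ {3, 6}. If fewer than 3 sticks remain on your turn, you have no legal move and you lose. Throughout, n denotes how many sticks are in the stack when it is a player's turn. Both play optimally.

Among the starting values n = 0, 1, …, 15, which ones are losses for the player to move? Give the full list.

Positions with no move are L. A position that does have a move is losing for the player to move precisely when every available move leads to a winning position for the opponent. Fill in the labels:
n=0: no move → L
n=1: no move → L
n=2: no move → L
n=3: can move to 0, which is L ⇒ W
n=4: can move to 1, which is L ⇒ W
n=5: can move to 2, which is L ⇒ W
n=6: can move to 0, which is L ⇒ W
n=7: can move to 1, which is L ⇒ W
n=8: can move to 2, which is L ⇒ W
n=9: moves to 6(W), 3(W); every one is W ⇒ L
n=10: moves to 7(W), 4(W); every one is W ⇒ L
n=11: moves to 8(W), 5(W); every one is W ⇒ L
n=12: can move to 9, which is L ⇒ W
n=13: can move to 10, which is L ⇒ W
n=14: can move to 11, which is L ⇒ W
n=15: can move to 9, which is L ⇒ W
Reading off the rows marked L gives the requested list; there are 6 such values of n.

0, 1, 2, 9, 10, 11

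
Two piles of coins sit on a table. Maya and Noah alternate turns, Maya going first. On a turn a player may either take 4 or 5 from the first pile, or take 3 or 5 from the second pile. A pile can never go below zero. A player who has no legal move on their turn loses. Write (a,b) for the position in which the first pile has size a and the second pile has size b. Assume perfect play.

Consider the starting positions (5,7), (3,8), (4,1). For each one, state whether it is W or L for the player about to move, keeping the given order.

(5,7): W, (3,8): L, (4,1): W

Build the W/L table. Terminal = L. A non-terminal position is W if it has a move to some L; otherwise it is L.
No move ever increases a pile, so every position that can arise here has a ≤ 5 and b ≤ 8; it is enough to label the cells with 0 ≤ a ≤ 5 and 0 ≤ b ≤ 8.
Every move lowers a or b (never raises either), so fill the grid row by row in increasing a, and left to right within a row: each cell's successors are then already labelled.
      b=0  b=1  b=2  b=3  b=4  b=5  b=6  b=7  b=8
a=0:    L    L    L    W    W    W    W    W    L
a=1:    L    L    L    W    W    W    W    W    L
a=2:    L    L    L    W    W    W    W    W    L
a=3:    L    L    L    W    W    W    W    W    L
a=4:    W    W    W    L    L    L    W    W    W
a=5:    W    W    W    L    L    L    W    W    W
Cells with no legal move (terminal, hence L): (0,0), (0,1), (0,2), (1,0), (1,1), (1,2), (2,0), (2,1), (2,2), (3,0), (3,1), (3,2).
The remaining L cells, each justified by listing all of its moves:
(0,8): only reaches (0,5)(W), (0,3)(W), all W → L
(1,8): only reaches (1,5)(W), (1,3)(W), all W → L
(2,8): only reaches (2,5)(W), (2,3)(W), all W → L
(3,8): only reaches (3,5)(W), (3,3)(W), all W → L
(4,3): only reaches (0,3)(W), (4,0)(W), all W → L
(4,4): only reaches (0,4)(W), (4,1)(W), all W → L
(4,5): only reaches (0,5)(W), (4,2)(W), (4,0)(W), all W → L
(5,3): only reaches (1,3)(W), (0,3)(W), (5,0)(W), all W → L
(5,4): only reaches (1,4)(W), (0,4)(W), (5,1)(W), all W → L
(5,5): only reaches (1,5)(W), (0,5)(W), (5,2)(W), (5,0)(W), all W → L
Every other cell has at least one move into one of the L cells above, so it is W.
(5,7): the move to (5,4) reaches an L cell, so W
(3,8): one of the L cells justified above, so L
(4,1): the move to (0,1) reaches an L cell, so W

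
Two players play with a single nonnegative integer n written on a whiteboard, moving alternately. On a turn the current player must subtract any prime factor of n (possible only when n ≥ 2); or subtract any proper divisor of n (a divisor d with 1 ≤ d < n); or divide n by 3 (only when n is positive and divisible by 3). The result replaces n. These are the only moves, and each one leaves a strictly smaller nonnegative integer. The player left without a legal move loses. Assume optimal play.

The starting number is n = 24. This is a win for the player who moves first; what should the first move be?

Work bottom-up. With no move the player to move loses. Otherwise the position is W if at least one move leads to an L position for the opponent, and L if every move leads to a W.
n=0: no move → L
n=1: no move → L
n=2: →0(L), so W
n=3: →0(L), so W
n=4: →2(W), 3(W) — all W, so L
n=5: →0(L), so W
n=6: →4(L), so W
n=7: →0(L), so W
n=8: →4(L), so W
n=9: →3(W), 6(W), 8(W) — all W, so L
n=10: →9(L), so W
n=11: →0(L), so W
n=12: →4(L), so W
n=13: →0(L), so W
n=14: →7(W), 12(W), 13(W) — all W, so L
n=15: →14(L), so W
n=16: →14(L), so W
n=17: →0(L), so W
n=18: →9(L), so W
n=19: →0(L), so W
n=20: →10(W), 15(W), 16(W), 18(W), 19(W) — all W, so L
n=21: →14(L), so W
n=22: →20(L), so W
n=23: →0(L), so W
n=24: →20(L), so W
From 24, the L positions reachable in one move are: 20.

Move to 20.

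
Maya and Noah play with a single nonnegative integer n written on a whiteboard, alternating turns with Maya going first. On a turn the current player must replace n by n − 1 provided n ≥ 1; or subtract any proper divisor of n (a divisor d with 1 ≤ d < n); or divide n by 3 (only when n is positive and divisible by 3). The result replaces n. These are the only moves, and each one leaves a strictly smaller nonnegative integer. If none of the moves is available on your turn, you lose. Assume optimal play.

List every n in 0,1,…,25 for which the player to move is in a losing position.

Classify positions by backward induction: terminal positions (no move available) are L. From any other position, the mover wins iff some move reaches an L.
n=0: no move → L
n=1: →0(L), so W
n=2: →1(W) only, which is W, so L
n=3: →2(L), so W
n=4: →2(L), so W
n=5: →4(W) only, which is W, so L
n=6: →2(L), so W
n=7: →6(W) only, which is W, so L
n=8: →7(L), so W
n=9: →3(W), 6(W), 8(W) — all W, so L
n=10: →5(L), so W
n=11: →10(W) only, which is W, so L
n=12: →9(L), so W
n=13: →12(W) only, which is W, so L
n=14: →7(L), so W
n=15: →5(L), so W
n=16: →8(W), 12(W), 14(W), 15(W) — all W, so L
n=17: →16(L), so W
n=18: →9(L), so W
n=19: →18(W) only, which is W, so L
n=20: →16(L), so W
n=21: →7(L), so W
n=22: →11(L), so W
n=23: →22(W) only, which is W, so L
n=24: →16(L), so W
n=25: →20(W), 24(W) — all W, so L
The losing starting values of n are exactly the entries labelled L in this table (11 of them).

0, 2, 5, 7, 9, 11, 13, 16, 19, 23, 25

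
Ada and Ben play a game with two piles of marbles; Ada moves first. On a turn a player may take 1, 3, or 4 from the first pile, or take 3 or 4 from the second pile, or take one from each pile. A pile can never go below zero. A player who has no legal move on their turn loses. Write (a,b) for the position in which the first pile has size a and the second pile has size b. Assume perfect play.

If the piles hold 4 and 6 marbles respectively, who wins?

Positions with no move are L. A position that does have a move is losing for the player to move precisely when every available move leads to a winning position for the opponent. Fill in the labels:
No move ever increases a pile, so every position that can arise here has a ≤ 4 and b ≤ 6; it is enough to label the cells with 0 ≤ a ≤ 4 and 0 ≤ b ≤ 6.
Every move lowers a or b (never raises either), so fill the grid row by row in increasing a, and left to right within a row: each cell's successors are then already labelled.
      b=0  b=1  b=2  b=3  b=4  b=5  b=6
a=0:    L    L    L    W    W    W    W
a=1:    W    W    W    W    L    L    L
a=2:    L    L    L    W    W    W    W
a=3:    W    W    W    W    L    L    L
a=4:    W    W    W    L    W    W    W
Cells with no legal move (terminal, hence L): (0,0), (0,1), (0,2).
The remaining L cells, each justified by listing all of its moves:
(1,4): L (options (0,4)(W), (1,1)(W), (1,0)(W), (0,3)(W) are all W)
(1,5): L (options (0,5)(W), (1,2)(W), (1,1)(W), (0,4)(W) are all W)
(1,6): L (options (0,6)(W), (1,3)(W), (1,2)(W), (0,5)(W) are all W)
(2,0): L (sole option (1,0)(W) is W)
(2,1): L (options (1,1)(W), (1,0)(W) are all W)
(2,2): L (options (1,2)(W), (1,1)(W) are all W)
(3,4): L (options (2,4)(W), (0,4)(W), (3,1)(W), (3,0)(W), (2,3)(W) are all W)
(3,5): L (options (2,5)(W), (0,5)(W), (3,2)(W), (3,1)(W), (2,4)(W) are all W)
(3,6): L (options (2,6)(W), (0,6)(W), (3,3)(W), (3,2)(W), (2,5)(W) are all W)
(4,3): L (options (3,3)(W), (1,3)(W), (0,3)(W), (4,0)(W), (3,2)(W) are all W)
Every other cell has at least one move into one of the L cells above, so it is W.
From (4,6) Ada can move to (3,6), reaching an L position.

Ada wins.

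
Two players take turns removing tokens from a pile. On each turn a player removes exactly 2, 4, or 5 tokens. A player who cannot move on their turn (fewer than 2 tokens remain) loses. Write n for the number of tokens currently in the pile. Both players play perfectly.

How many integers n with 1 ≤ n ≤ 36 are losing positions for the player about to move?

Work bottom-up. With no move the player to move loses. Otherwise the position is W if at least one move leads to an L position for the opponent, and L if every move leads to a W.
n=0: no move → L
n=1: no move → L
n=2: →0(L), so W
n=3: →1(L), so W
n=4: →0(L), so W
n=5: →1(L), so W
n=6: →1(L), so W
n=7: →5(W), 3(W), 2(W) — all W, so L
n=8: →6(W), 4(W), 3(W) — all W, so L
n=9: →7(L), so W
n=10: →8(L), so W
n=11: →7(L), so W
n=12: →8(L), so W
n=13: →8(L), so W
n=14: →12(W), 10(W), 9(W) — all W, so L
n=15: →13(W), 11(W), 10(W) — all W, so L
n=16: →14(L), so W
n=17: →15(L), so W
n=18: →14(L), so W
n=19: →15(L), so W
n=20: →15(L), so W
n=21: →19(W), 17(W), 16(W) — all W, so L
n=22: →20(W), 18(W), 17(W) — all W, so L
n=23: →21(L), so W
n=24: →22(L), so W
n=25: →21(L), so W
n=26: →22(L), so W
n=27: →22(L), so W
n=28: →26(W), 24(W), 23(W) — all W, so L
n=29: →27(W), 25(W), 24(W) — all W, so L
n=30: →28(L), so W
n=31: →29(L), so W
n=32: →28(L), so W
n=33: →29(L), so W
n=34: →29(L), so W
n=35: →33(W), 31(W), 30(W) — all W, so L
n=36: →34(W), 32(W), 31(W) — all W, so L
L entries with 1 ≤ n ≤ 36 (n=0 is outside the asked range and is not counted): n = 1, 7, 8, 14, 15, 21, 22, 28, 29, 35, 36; that makes 11.

11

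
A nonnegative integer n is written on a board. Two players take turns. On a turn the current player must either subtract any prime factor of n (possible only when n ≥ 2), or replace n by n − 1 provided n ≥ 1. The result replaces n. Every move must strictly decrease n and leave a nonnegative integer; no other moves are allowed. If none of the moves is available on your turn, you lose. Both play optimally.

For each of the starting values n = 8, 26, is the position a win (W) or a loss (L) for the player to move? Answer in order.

8: L, 26: W

Classify positions by backward induction: terminal positions (no move available) are L. From any other position, the mover wins iff some move reaches an L.
n=0: no move → L
n=1: reaches L-position 0 → W
n=2: reaches L-position 0 → W
n=3: reaches L-position 0 → W
n=4: only reaches 2(W), 3(W), all W → L
n=5: reaches L-position 0 → W
n=6: reaches L-position 4 → W
n=7: reaches L-position 0 → W
n=8: only reaches 6(W), 7(W), all W → L
n=9: reaches L-position 8 → W
n=10: reaches L-position 8 → W
n=11: reaches L-position 0 → W
n=12: only reaches 9(W), 10(W), 11(W), all W → L
n=13: reaches L-position 0 → W
n=14: reaches L-position 12 → W
n=15: reaches L-position 12 → W
n=16: only reaches 14(W), 15(W), all W → L
n=17: reaches L-position 0 → W
n=18: reaches L-position 16 → W
n=19: reaches L-position 0 → W
n=20: only reaches 15(W), 18(W), 19(W), all W → L
n=21: reaches L-position 20 → W
n=22: reaches L-position 20 → W
n=23: reaches L-position 0 → W
n=24: only reaches 21(W), 22(W), 23(W), all W → L
n=25: reaches L-position 20 → W
n=26: reaches L-position 24 → W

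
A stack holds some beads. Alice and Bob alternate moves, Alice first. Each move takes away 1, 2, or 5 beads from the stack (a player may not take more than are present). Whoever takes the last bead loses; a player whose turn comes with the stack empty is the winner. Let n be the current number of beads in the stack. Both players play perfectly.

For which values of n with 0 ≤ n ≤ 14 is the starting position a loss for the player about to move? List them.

1, 4, 7, 10, 13

Positions with no move are W. A position that does have a move is losing for the player to move precisely when every available move leads to a winning position for the opponent. Fill in the labels:
n=0: no move; the opponent has just taken the last bead and therefore loses → W
n=1: →0(W) only, which is W, so L
n=2: →1(L), so W
n=3: →1(L), so W
n=4: →3(W), 2(W) — all W, so L
n=5: →4(L), so W
n=6: →4(L), so W
n=7: →6(W), 5(W), 2(W) — all W, so L
n=8: →7(L), so W
n=9: →7(L), so W
n=10: →9(W), 8(W), 5(W) — all W, so L
n=11: →10(L), so W
n=12: →10(L), so W
n=13: →12(W), 11(W), 8(W) — all W, so L
n=14: →13(L), so W
Reading off the rows marked L gives the requested list; there are 5 such values of n.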